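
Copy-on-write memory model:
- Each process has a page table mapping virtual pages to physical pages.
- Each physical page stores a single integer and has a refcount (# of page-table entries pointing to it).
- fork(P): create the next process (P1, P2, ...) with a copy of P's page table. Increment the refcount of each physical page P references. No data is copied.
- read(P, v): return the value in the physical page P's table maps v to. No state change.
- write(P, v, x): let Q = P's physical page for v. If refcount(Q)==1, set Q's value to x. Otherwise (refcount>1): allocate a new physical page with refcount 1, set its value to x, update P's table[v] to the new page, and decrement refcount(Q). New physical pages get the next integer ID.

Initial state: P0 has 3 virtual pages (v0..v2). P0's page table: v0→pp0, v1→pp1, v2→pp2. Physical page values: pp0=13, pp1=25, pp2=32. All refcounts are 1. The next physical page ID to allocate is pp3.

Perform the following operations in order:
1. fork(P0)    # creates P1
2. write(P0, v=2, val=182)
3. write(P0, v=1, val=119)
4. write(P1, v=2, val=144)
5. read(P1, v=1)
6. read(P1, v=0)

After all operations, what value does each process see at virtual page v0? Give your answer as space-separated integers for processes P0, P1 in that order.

Answer: 13 13

Derivation:
Op 1: fork(P0) -> P1. 3 ppages; refcounts: pp0:2 pp1:2 pp2:2
Op 2: write(P0, v2, 182). refcount(pp2)=2>1 -> COPY to pp3. 4 ppages; refcounts: pp0:2 pp1:2 pp2:1 pp3:1
Op 3: write(P0, v1, 119). refcount(pp1)=2>1 -> COPY to pp4. 5 ppages; refcounts: pp0:2 pp1:1 pp2:1 pp3:1 pp4:1
Op 4: write(P1, v2, 144). refcount(pp2)=1 -> write in place. 5 ppages; refcounts: pp0:2 pp1:1 pp2:1 pp3:1 pp4:1
Op 5: read(P1, v1) -> 25. No state change.
Op 6: read(P1, v0) -> 13. No state change.
P0: v0 -> pp0 = 13
P1: v0 -> pp0 = 13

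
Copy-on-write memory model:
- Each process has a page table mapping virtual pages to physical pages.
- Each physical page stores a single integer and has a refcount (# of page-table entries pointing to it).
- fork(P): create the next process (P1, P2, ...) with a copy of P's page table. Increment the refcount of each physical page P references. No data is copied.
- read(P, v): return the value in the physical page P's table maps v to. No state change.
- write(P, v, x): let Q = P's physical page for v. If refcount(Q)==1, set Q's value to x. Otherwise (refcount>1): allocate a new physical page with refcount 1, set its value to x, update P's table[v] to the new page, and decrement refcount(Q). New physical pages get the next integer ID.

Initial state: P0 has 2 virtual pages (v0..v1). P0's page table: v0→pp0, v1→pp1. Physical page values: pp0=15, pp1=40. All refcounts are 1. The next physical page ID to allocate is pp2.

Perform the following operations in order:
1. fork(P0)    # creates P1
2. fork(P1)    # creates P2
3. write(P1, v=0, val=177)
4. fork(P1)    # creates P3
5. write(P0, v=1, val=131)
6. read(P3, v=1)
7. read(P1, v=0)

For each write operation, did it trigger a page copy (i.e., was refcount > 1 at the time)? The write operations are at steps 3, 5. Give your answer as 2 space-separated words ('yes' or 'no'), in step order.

Op 1: fork(P0) -> P1. 2 ppages; refcounts: pp0:2 pp1:2
Op 2: fork(P1) -> P2. 2 ppages; refcounts: pp0:3 pp1:3
Op 3: write(P1, v0, 177). refcount(pp0)=3>1 -> COPY to pp2. 3 ppages; refcounts: pp0:2 pp1:3 pp2:1
Op 4: fork(P1) -> P3. 3 ppages; refcounts: pp0:2 pp1:4 pp2:2
Op 5: write(P0, v1, 131). refcount(pp1)=4>1 -> COPY to pp3. 4 ppages; refcounts: pp0:2 pp1:3 pp2:2 pp3:1
Op 6: read(P3, v1) -> 40. No state change.
Op 7: read(P1, v0) -> 177. No state change.

yes yes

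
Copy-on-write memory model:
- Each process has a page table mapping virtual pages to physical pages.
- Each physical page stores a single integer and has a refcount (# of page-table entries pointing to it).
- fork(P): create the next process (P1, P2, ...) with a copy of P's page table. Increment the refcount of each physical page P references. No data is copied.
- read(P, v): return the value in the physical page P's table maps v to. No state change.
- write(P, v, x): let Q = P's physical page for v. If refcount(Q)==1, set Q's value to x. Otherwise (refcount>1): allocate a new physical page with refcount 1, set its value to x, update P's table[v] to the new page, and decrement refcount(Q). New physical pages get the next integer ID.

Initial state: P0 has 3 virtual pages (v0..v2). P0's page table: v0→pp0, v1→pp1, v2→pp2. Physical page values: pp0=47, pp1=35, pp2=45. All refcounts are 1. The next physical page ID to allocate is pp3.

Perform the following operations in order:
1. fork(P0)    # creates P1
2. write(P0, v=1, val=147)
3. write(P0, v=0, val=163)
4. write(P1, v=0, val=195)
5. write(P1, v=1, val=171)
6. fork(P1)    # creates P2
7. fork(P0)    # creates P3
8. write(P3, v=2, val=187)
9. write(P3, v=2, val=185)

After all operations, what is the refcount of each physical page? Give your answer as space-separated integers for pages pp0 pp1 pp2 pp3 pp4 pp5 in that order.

Answer: 2 2 3 2 2 1

Derivation:
Op 1: fork(P0) -> P1. 3 ppages; refcounts: pp0:2 pp1:2 pp2:2
Op 2: write(P0, v1, 147). refcount(pp1)=2>1 -> COPY to pp3. 4 ppages; refcounts: pp0:2 pp1:1 pp2:2 pp3:1
Op 3: write(P0, v0, 163). refcount(pp0)=2>1 -> COPY to pp4. 5 ppages; refcounts: pp0:1 pp1:1 pp2:2 pp3:1 pp4:1
Op 4: write(P1, v0, 195). refcount(pp0)=1 -> write in place. 5 ppages; refcounts: pp0:1 pp1:1 pp2:2 pp3:1 pp4:1
Op 5: write(P1, v1, 171). refcount(pp1)=1 -> write in place. 5 ppages; refcounts: pp0:1 pp1:1 pp2:2 pp3:1 pp4:1
Op 6: fork(P1) -> P2. 5 ppages; refcounts: pp0:2 pp1:2 pp2:3 pp3:1 pp4:1
Op 7: fork(P0) -> P3. 5 ppages; refcounts: pp0:2 pp1:2 pp2:4 pp3:2 pp4:2
Op 8: write(P3, v2, 187). refcount(pp2)=4>1 -> COPY to pp5. 6 ppages; refcounts: pp0:2 pp1:2 pp2:3 pp3:2 pp4:2 pp5:1
Op 9: write(P3, v2, 185). refcount(pp5)=1 -> write in place. 6 ppages; refcounts: pp0:2 pp1:2 pp2:3 pp3:2 pp4:2 pp5:1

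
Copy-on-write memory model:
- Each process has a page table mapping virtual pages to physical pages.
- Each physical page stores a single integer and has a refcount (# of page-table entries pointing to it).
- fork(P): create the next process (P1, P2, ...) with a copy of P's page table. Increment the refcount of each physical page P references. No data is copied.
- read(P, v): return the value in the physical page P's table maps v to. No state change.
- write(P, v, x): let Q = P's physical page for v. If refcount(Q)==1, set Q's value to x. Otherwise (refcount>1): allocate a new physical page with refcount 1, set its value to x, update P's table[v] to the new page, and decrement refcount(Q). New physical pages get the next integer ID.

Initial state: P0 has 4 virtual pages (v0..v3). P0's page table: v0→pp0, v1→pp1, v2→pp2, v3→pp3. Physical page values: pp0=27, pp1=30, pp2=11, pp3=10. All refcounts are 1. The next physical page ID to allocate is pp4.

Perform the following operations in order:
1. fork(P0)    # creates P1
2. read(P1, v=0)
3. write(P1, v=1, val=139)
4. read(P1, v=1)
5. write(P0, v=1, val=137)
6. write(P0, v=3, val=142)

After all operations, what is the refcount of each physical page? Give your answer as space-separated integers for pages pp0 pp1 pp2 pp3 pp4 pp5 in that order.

Answer: 2 1 2 1 1 1

Derivation:
Op 1: fork(P0) -> P1. 4 ppages; refcounts: pp0:2 pp1:2 pp2:2 pp3:2
Op 2: read(P1, v0) -> 27. No state change.
Op 3: write(P1, v1, 139). refcount(pp1)=2>1 -> COPY to pp4. 5 ppages; refcounts: pp0:2 pp1:1 pp2:2 pp3:2 pp4:1
Op 4: read(P1, v1) -> 139. No state change.
Op 5: write(P0, v1, 137). refcount(pp1)=1 -> write in place. 5 ppages; refcounts: pp0:2 pp1:1 pp2:2 pp3:2 pp4:1
Op 6: write(P0, v3, 142). refcount(pp3)=2>1 -> COPY to pp5. 6 ppages; refcounts: pp0:2 pp1:1 pp2:2 pp3:1 pp4:1 pp5:1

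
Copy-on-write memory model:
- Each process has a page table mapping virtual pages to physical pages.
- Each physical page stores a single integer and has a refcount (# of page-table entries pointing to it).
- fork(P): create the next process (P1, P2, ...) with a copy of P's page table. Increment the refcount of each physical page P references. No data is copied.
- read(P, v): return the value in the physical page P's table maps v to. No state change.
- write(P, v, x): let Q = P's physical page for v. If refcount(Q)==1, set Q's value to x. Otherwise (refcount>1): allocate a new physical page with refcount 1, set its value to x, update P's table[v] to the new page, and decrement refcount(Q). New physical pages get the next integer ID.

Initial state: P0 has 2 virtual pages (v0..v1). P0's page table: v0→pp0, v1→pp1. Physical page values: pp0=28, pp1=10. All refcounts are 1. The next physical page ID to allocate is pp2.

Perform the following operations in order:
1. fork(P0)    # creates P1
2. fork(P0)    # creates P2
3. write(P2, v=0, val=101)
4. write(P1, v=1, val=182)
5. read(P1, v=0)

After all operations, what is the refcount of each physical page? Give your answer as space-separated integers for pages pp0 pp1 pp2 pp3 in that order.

Answer: 2 2 1 1

Derivation:
Op 1: fork(P0) -> P1. 2 ppages; refcounts: pp0:2 pp1:2
Op 2: fork(P0) -> P2. 2 ppages; refcounts: pp0:3 pp1:3
Op 3: write(P2, v0, 101). refcount(pp0)=3>1 -> COPY to pp2. 3 ppages; refcounts: pp0:2 pp1:3 pp2:1
Op 4: write(P1, v1, 182). refcount(pp1)=3>1 -> COPY to pp3. 4 ppages; refcounts: pp0:2 pp1:2 pp2:1 pp3:1
Op 5: read(P1, v0) -> 28. No state change.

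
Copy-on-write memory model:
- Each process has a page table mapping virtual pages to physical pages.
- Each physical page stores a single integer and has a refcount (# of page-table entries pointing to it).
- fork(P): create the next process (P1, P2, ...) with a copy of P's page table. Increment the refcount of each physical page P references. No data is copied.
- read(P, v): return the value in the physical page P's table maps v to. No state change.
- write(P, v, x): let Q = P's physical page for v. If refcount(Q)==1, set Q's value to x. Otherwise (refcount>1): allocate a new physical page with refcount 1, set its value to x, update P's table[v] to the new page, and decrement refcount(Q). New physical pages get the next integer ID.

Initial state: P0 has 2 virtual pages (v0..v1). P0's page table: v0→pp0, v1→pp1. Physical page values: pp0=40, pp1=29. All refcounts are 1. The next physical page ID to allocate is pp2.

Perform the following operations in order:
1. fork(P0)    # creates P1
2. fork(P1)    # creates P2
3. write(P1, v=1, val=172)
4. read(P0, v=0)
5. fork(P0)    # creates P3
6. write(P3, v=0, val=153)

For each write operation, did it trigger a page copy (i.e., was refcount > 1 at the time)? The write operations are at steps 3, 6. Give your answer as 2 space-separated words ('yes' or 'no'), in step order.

Op 1: fork(P0) -> P1. 2 ppages; refcounts: pp0:2 pp1:2
Op 2: fork(P1) -> P2. 2 ppages; refcounts: pp0:3 pp1:3
Op 3: write(P1, v1, 172). refcount(pp1)=3>1 -> COPY to pp2. 3 ppages; refcounts: pp0:3 pp1:2 pp2:1
Op 4: read(P0, v0) -> 40. No state change.
Op 5: fork(P0) -> P3. 3 ppages; refcounts: pp0:4 pp1:3 pp2:1
Op 6: write(P3, v0, 153). refcount(pp0)=4>1 -> COPY to pp3. 4 ppages; refcounts: pp0:3 pp1:3 pp2:1 pp3:1

yes yes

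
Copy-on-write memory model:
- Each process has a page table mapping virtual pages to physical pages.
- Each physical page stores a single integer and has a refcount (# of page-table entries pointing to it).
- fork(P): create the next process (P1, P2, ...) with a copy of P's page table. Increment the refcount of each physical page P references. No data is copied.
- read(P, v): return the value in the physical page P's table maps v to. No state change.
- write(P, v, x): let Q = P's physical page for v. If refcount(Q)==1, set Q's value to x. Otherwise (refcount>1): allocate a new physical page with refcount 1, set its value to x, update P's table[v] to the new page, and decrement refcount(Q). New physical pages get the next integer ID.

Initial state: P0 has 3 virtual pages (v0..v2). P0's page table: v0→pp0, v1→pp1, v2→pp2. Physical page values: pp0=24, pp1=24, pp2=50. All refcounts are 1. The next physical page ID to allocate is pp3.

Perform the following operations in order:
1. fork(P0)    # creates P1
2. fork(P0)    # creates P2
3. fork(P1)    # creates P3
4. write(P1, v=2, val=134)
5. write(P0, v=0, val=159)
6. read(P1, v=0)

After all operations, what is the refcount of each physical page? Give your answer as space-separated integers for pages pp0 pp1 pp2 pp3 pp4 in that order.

Op 1: fork(P0) -> P1. 3 ppages; refcounts: pp0:2 pp1:2 pp2:2
Op 2: fork(P0) -> P2. 3 ppages; refcounts: pp0:3 pp1:3 pp2:3
Op 3: fork(P1) -> P3. 3 ppages; refcounts: pp0:4 pp1:4 pp2:4
Op 4: write(P1, v2, 134). refcount(pp2)=4>1 -> COPY to pp3. 4 ppages; refcounts: pp0:4 pp1:4 pp2:3 pp3:1
Op 5: write(P0, v0, 159). refcount(pp0)=4>1 -> COPY to pp4. 5 ppages; refcounts: pp0:3 pp1:4 pp2:3 pp3:1 pp4:1
Op 6: read(P1, v0) -> 24. No state change.

Answer: 3 4 3 1 1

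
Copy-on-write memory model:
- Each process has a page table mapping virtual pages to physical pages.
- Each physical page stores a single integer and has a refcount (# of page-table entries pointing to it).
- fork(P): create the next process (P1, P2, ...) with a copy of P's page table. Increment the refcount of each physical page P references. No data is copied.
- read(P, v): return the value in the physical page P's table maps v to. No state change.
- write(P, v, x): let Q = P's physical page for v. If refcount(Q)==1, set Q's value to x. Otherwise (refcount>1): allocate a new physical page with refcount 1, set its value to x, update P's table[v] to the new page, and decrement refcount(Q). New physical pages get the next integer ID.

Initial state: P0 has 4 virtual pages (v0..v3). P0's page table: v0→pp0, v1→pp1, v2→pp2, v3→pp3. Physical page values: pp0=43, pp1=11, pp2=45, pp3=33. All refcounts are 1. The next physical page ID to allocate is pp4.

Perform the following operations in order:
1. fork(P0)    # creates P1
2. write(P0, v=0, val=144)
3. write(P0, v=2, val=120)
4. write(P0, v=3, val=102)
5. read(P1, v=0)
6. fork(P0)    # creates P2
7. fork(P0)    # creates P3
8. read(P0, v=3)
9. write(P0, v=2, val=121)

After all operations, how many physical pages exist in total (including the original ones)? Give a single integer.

Op 1: fork(P0) -> P1. 4 ppages; refcounts: pp0:2 pp1:2 pp2:2 pp3:2
Op 2: write(P0, v0, 144). refcount(pp0)=2>1 -> COPY to pp4. 5 ppages; refcounts: pp0:1 pp1:2 pp2:2 pp3:2 pp4:1
Op 3: write(P0, v2, 120). refcount(pp2)=2>1 -> COPY to pp5. 6 ppages; refcounts: pp0:1 pp1:2 pp2:1 pp3:2 pp4:1 pp5:1
Op 4: write(P0, v3, 102). refcount(pp3)=2>1 -> COPY to pp6. 7 ppages; refcounts: pp0:1 pp1:2 pp2:1 pp3:1 pp4:1 pp5:1 pp6:1
Op 5: read(P1, v0) -> 43. No state change.
Op 6: fork(P0) -> P2. 7 ppages; refcounts: pp0:1 pp1:3 pp2:1 pp3:1 pp4:2 pp5:2 pp6:2
Op 7: fork(P0) -> P3. 7 ppages; refcounts: pp0:1 pp1:4 pp2:1 pp3:1 pp4:3 pp5:3 pp6:3
Op 8: read(P0, v3) -> 102. No state change.
Op 9: write(P0, v2, 121). refcount(pp5)=3>1 -> COPY to pp7. 8 ppages; refcounts: pp0:1 pp1:4 pp2:1 pp3:1 pp4:3 pp5:2 pp6:3 pp7:1

Answer: 8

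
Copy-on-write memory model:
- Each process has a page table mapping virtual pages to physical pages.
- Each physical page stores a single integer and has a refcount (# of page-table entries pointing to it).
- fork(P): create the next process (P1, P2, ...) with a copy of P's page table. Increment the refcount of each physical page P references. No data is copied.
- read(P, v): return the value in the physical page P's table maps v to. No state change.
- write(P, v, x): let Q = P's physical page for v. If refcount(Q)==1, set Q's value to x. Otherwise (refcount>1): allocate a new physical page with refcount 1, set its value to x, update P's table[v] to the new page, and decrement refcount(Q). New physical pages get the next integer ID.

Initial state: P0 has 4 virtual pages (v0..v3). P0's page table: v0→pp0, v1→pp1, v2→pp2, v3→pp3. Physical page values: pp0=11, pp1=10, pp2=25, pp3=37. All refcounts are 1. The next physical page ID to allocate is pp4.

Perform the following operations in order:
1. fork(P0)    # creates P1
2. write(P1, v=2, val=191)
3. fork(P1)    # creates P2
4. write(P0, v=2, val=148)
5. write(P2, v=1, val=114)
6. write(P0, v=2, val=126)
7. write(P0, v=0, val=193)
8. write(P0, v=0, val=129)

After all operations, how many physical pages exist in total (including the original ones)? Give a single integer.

Op 1: fork(P0) -> P1. 4 ppages; refcounts: pp0:2 pp1:2 pp2:2 pp3:2
Op 2: write(P1, v2, 191). refcount(pp2)=2>1 -> COPY to pp4. 5 ppages; refcounts: pp0:2 pp1:2 pp2:1 pp3:2 pp4:1
Op 3: fork(P1) -> P2. 5 ppages; refcounts: pp0:3 pp1:3 pp2:1 pp3:3 pp4:2
Op 4: write(P0, v2, 148). refcount(pp2)=1 -> write in place. 5 ppages; refcounts: pp0:3 pp1:3 pp2:1 pp3:3 pp4:2
Op 5: write(P2, v1, 114). refcount(pp1)=3>1 -> COPY to pp5. 6 ppages; refcounts: pp0:3 pp1:2 pp2:1 pp3:3 pp4:2 pp5:1
Op 6: write(P0, v2, 126). refcount(pp2)=1 -> write in place. 6 ppages; refcounts: pp0:3 pp1:2 pp2:1 pp3:3 pp4:2 pp5:1
Op 7: write(P0, v0, 193). refcount(pp0)=3>1 -> COPY to pp6. 7 ppages; refcounts: pp0:2 pp1:2 pp2:1 pp3:3 pp4:2 pp5:1 pp6:1
Op 8: write(P0, v0, 129). refcount(pp6)=1 -> write in place. 7 ppages; refcounts: pp0:2 pp1:2 pp2:1 pp3:3 pp4:2 pp5:1 pp6:1

Answer: 7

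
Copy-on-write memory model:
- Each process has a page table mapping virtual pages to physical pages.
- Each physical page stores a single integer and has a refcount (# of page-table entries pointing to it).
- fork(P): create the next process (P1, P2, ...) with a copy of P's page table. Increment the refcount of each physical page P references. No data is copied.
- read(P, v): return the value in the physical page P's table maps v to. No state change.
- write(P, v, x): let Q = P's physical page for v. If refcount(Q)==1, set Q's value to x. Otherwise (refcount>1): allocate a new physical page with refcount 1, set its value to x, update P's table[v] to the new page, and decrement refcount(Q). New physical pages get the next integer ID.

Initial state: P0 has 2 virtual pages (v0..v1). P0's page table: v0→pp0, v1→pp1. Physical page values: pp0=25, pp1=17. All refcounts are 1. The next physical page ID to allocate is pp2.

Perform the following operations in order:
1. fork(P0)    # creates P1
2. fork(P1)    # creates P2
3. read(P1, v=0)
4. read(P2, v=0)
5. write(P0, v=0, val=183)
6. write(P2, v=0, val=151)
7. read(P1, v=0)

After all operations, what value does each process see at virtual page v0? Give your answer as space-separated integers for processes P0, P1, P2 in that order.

Op 1: fork(P0) -> P1. 2 ppages; refcounts: pp0:2 pp1:2
Op 2: fork(P1) -> P2. 2 ppages; refcounts: pp0:3 pp1:3
Op 3: read(P1, v0) -> 25. No state change.
Op 4: read(P2, v0) -> 25. No state change.
Op 5: write(P0, v0, 183). refcount(pp0)=3>1 -> COPY to pp2. 3 ppages; refcounts: pp0:2 pp1:3 pp2:1
Op 6: write(P2, v0, 151). refcount(pp0)=2>1 -> COPY to pp3. 4 ppages; refcounts: pp0:1 pp1:3 pp2:1 pp3:1
Op 7: read(P1, v0) -> 25. No state change.
P0: v0 -> pp2 = 183
P1: v0 -> pp0 = 25
P2: v0 -> pp3 = 151

Answer: 183 25 151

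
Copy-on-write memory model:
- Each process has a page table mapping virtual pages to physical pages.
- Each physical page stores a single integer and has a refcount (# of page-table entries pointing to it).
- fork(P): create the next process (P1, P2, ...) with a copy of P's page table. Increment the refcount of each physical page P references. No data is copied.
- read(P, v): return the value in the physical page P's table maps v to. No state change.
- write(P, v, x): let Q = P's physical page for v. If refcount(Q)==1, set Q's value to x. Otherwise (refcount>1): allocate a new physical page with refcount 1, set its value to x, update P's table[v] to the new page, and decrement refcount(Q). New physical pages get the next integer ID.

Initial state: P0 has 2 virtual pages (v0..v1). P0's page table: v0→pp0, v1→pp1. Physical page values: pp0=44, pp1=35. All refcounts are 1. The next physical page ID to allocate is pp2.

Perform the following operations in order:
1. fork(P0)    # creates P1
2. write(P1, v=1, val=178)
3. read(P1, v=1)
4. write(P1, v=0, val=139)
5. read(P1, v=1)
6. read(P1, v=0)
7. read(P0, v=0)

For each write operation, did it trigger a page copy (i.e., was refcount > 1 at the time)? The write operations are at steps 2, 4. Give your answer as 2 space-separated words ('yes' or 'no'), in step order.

Op 1: fork(P0) -> P1. 2 ppages; refcounts: pp0:2 pp1:2
Op 2: write(P1, v1, 178). refcount(pp1)=2>1 -> COPY to pp2. 3 ppages; refcounts: pp0:2 pp1:1 pp2:1
Op 3: read(P1, v1) -> 178. No state change.
Op 4: write(P1, v0, 139). refcount(pp0)=2>1 -> COPY to pp3. 4 ppages; refcounts: pp0:1 pp1:1 pp2:1 pp3:1
Op 5: read(P1, v1) -> 178. No state change.
Op 6: read(P1, v0) -> 139. No state change.
Op 7: read(P0, v0) -> 44. No state change.

yes yes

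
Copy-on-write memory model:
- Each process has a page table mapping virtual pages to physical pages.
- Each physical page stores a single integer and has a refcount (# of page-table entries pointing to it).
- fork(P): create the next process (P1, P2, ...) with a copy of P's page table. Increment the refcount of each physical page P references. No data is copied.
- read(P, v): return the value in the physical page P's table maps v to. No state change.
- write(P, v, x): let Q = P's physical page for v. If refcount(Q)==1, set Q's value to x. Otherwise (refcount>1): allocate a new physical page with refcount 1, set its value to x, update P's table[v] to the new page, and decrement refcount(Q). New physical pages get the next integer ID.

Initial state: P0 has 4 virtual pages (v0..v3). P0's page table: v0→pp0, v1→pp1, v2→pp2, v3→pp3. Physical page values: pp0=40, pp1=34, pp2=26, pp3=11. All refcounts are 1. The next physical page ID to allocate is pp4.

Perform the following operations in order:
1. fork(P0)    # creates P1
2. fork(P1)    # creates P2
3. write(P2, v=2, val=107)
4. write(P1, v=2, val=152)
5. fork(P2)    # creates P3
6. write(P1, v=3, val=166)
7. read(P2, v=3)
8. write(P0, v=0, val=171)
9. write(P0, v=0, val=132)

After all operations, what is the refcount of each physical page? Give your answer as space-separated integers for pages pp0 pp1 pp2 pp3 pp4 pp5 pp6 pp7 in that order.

Answer: 3 4 1 3 2 1 1 1

Derivation:
Op 1: fork(P0) -> P1. 4 ppages; refcounts: pp0:2 pp1:2 pp2:2 pp3:2
Op 2: fork(P1) -> P2. 4 ppages; refcounts: pp0:3 pp1:3 pp2:3 pp3:3
Op 3: write(P2, v2, 107). refcount(pp2)=3>1 -> COPY to pp4. 5 ppages; refcounts: pp0:3 pp1:3 pp2:2 pp3:3 pp4:1
Op 4: write(P1, v2, 152). refcount(pp2)=2>1 -> COPY to pp5. 6 ppages; refcounts: pp0:3 pp1:3 pp2:1 pp3:3 pp4:1 pp5:1
Op 5: fork(P2) -> P3. 6 ppages; refcounts: pp0:4 pp1:4 pp2:1 pp3:4 pp4:2 pp5:1
Op 6: write(P1, v3, 166). refcount(pp3)=4>1 -> COPY to pp6. 7 ppages; refcounts: pp0:4 pp1:4 pp2:1 pp3:3 pp4:2 pp5:1 pp6:1
Op 7: read(P2, v3) -> 11. No state change.
Op 8: write(P0, v0, 171). refcount(pp0)=4>1 -> COPY to pp7. 8 ppages; refcounts: pp0:3 pp1:4 pp2:1 pp3:3 pp4:2 pp5:1 pp6:1 pp7:1
Op 9: write(P0, v0, 132). refcount(pp7)=1 -> write in place. 8 ppages; refcounts: pp0:3 pp1:4 pp2:1 pp3:3 pp4:2 pp5:1 pp6:1 pp7:1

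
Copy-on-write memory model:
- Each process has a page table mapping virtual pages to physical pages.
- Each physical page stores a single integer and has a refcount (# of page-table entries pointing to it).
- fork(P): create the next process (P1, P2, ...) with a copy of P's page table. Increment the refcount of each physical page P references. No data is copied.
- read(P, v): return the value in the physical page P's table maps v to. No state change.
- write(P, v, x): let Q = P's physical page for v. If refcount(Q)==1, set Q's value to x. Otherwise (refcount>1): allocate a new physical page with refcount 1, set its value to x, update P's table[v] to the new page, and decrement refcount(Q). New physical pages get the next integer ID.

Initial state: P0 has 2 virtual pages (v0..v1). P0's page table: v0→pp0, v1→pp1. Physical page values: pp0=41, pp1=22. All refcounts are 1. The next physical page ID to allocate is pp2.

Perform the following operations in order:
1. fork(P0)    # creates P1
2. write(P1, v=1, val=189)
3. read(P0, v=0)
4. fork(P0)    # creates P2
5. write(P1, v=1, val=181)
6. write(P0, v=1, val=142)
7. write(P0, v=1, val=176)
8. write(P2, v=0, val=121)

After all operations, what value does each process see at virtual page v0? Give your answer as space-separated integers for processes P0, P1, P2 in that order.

Answer: 41 41 121

Derivation:
Op 1: fork(P0) -> P1. 2 ppages; refcounts: pp0:2 pp1:2
Op 2: write(P1, v1, 189). refcount(pp1)=2>1 -> COPY to pp2. 3 ppages; refcounts: pp0:2 pp1:1 pp2:1
Op 3: read(P0, v0) -> 41. No state change.
Op 4: fork(P0) -> P2. 3 ppages; refcounts: pp0:3 pp1:2 pp2:1
Op 5: write(P1, v1, 181). refcount(pp2)=1 -> write in place. 3 ppages; refcounts: pp0:3 pp1:2 pp2:1
Op 6: write(P0, v1, 142). refcount(pp1)=2>1 -> COPY to pp3. 4 ppages; refcounts: pp0:3 pp1:1 pp2:1 pp3:1
Op 7: write(P0, v1, 176). refcount(pp3)=1 -> write in place. 4 ppages; refcounts: pp0:3 pp1:1 pp2:1 pp3:1
Op 8: write(P2, v0, 121). refcount(pp0)=3>1 -> COPY to pp4. 5 ppages; refcounts: pp0:2 pp1:1 pp2:1 pp3:1 pp4:1
P0: v0 -> pp0 = 41
P1: v0 -> pp0 = 41
P2: v0 -> pp4 = 121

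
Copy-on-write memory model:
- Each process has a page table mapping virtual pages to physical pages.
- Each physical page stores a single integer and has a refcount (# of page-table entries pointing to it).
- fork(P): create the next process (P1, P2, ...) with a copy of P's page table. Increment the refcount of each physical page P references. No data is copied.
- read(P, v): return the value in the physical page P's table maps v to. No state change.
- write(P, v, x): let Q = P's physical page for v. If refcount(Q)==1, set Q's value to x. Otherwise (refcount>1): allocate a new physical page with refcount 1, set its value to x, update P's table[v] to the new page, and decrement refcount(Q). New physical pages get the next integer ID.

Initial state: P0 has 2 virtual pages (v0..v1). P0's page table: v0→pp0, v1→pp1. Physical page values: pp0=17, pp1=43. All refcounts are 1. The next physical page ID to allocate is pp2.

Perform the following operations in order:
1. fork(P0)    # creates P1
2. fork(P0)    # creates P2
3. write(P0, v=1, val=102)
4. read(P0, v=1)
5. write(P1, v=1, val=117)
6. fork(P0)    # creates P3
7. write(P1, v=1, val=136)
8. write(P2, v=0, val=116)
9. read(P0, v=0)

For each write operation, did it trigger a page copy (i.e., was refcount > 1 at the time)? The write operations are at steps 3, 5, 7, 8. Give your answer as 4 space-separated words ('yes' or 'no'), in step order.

Op 1: fork(P0) -> P1. 2 ppages; refcounts: pp0:2 pp1:2
Op 2: fork(P0) -> P2. 2 ppages; refcounts: pp0:3 pp1:3
Op 3: write(P0, v1, 102). refcount(pp1)=3>1 -> COPY to pp2. 3 ppages; refcounts: pp0:3 pp1:2 pp2:1
Op 4: read(P0, v1) -> 102. No state change.
Op 5: write(P1, v1, 117). refcount(pp1)=2>1 -> COPY to pp3. 4 ppages; refcounts: pp0:3 pp1:1 pp2:1 pp3:1
Op 6: fork(P0) -> P3. 4 ppages; refcounts: pp0:4 pp1:1 pp2:2 pp3:1
Op 7: write(P1, v1, 136). refcount(pp3)=1 -> write in place. 4 ppages; refcounts: pp0:4 pp1:1 pp2:2 pp3:1
Op 8: write(P2, v0, 116). refcount(pp0)=4>1 -> COPY to pp4. 5 ppages; refcounts: pp0:3 pp1:1 pp2:2 pp3:1 pp4:1
Op 9: read(P0, v0) -> 17. No state change.

yes yes no yes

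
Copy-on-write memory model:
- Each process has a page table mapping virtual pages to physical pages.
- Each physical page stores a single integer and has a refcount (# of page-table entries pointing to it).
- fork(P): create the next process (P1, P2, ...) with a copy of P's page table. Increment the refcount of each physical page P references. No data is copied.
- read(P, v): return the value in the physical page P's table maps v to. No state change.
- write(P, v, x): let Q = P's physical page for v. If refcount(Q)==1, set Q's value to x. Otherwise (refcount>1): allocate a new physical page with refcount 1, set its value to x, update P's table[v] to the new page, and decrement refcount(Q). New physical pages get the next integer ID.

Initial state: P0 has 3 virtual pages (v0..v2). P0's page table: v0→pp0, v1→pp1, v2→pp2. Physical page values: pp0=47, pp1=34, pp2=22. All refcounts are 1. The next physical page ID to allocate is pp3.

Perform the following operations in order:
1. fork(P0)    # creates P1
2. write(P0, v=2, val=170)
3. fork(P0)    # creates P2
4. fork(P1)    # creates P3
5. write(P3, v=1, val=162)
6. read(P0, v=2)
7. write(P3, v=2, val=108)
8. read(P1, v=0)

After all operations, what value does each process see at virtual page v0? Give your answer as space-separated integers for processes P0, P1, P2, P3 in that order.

Answer: 47 47 47 47

Derivation:
Op 1: fork(P0) -> P1. 3 ppages; refcounts: pp0:2 pp1:2 pp2:2
Op 2: write(P0, v2, 170). refcount(pp2)=2>1 -> COPY to pp3. 4 ppages; refcounts: pp0:2 pp1:2 pp2:1 pp3:1
Op 3: fork(P0) -> P2. 4 ppages; refcounts: pp0:3 pp1:3 pp2:1 pp3:2
Op 4: fork(P1) -> P3. 4 ppages; refcounts: pp0:4 pp1:4 pp2:2 pp3:2
Op 5: write(P3, v1, 162). refcount(pp1)=4>1 -> COPY to pp4. 5 ppages; refcounts: pp0:4 pp1:3 pp2:2 pp3:2 pp4:1
Op 6: read(P0, v2) -> 170. No state change.
Op 7: write(P3, v2, 108). refcount(pp2)=2>1 -> COPY to pp5. 6 ppages; refcounts: pp0:4 pp1:3 pp2:1 pp3:2 pp4:1 pp5:1
Op 8: read(P1, v0) -> 47. No state change.
P0: v0 -> pp0 = 47
P1: v0 -> pp0 = 47
P2: v0 -> pp0 = 47
P3: v0 -> pp0 = 47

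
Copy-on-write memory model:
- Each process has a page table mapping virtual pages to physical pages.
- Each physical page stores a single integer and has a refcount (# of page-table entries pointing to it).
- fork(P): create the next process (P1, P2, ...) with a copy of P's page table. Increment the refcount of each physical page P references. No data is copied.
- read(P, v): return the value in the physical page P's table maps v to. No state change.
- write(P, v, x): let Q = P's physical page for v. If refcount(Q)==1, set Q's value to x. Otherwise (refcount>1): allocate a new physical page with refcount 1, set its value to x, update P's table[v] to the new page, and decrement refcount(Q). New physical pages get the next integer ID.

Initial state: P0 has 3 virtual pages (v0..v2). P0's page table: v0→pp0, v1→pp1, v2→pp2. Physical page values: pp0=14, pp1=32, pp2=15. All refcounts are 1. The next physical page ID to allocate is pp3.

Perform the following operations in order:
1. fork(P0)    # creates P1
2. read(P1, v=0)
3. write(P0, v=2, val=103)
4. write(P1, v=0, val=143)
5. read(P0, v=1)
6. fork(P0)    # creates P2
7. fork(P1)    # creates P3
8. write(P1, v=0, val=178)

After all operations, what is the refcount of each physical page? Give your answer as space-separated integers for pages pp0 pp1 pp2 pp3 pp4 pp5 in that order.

Op 1: fork(P0) -> P1. 3 ppages; refcounts: pp0:2 pp1:2 pp2:2
Op 2: read(P1, v0) -> 14. No state change.
Op 3: write(P0, v2, 103). refcount(pp2)=2>1 -> COPY to pp3. 4 ppages; refcounts: pp0:2 pp1:2 pp2:1 pp3:1
Op 4: write(P1, v0, 143). refcount(pp0)=2>1 -> COPY to pp4. 5 ppages; refcounts: pp0:1 pp1:2 pp2:1 pp3:1 pp4:1
Op 5: read(P0, v1) -> 32. No state change.
Op 6: fork(P0) -> P2. 5 ppages; refcounts: pp0:2 pp1:3 pp2:1 pp3:2 pp4:1
Op 7: fork(P1) -> P3. 5 ppages; refcounts: pp0:2 pp1:4 pp2:2 pp3:2 pp4:2
Op 8: write(P1, v0, 178). refcount(pp4)=2>1 -> COPY to pp5. 6 ppages; refcounts: pp0:2 pp1:4 pp2:2 pp3:2 pp4:1 pp5:1

Answer: 2 4 2 2 1 1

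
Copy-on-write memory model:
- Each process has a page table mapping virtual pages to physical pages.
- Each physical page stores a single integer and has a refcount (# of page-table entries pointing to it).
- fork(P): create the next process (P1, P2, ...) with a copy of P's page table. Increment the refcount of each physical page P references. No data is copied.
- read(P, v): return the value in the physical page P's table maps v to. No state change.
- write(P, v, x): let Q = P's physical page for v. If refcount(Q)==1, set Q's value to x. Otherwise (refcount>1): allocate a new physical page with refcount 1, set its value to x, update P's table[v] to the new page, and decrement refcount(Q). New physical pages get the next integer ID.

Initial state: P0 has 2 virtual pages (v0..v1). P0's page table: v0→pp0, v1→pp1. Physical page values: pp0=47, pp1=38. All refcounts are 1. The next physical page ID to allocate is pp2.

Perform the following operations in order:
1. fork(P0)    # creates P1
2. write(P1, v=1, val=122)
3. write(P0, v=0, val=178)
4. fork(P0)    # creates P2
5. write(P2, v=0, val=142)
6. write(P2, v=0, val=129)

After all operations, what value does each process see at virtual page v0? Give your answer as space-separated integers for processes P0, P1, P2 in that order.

Answer: 178 47 129

Derivation:
Op 1: fork(P0) -> P1. 2 ppages; refcounts: pp0:2 pp1:2
Op 2: write(P1, v1, 122). refcount(pp1)=2>1 -> COPY to pp2. 3 ppages; refcounts: pp0:2 pp1:1 pp2:1
Op 3: write(P0, v0, 178). refcount(pp0)=2>1 -> COPY to pp3. 4 ppages; refcounts: pp0:1 pp1:1 pp2:1 pp3:1
Op 4: fork(P0) -> P2. 4 ppages; refcounts: pp0:1 pp1:2 pp2:1 pp3:2
Op 5: write(P2, v0, 142). refcount(pp3)=2>1 -> COPY to pp4. 5 ppages; refcounts: pp0:1 pp1:2 pp2:1 pp3:1 pp4:1
Op 6: write(P2, v0, 129). refcount(pp4)=1 -> write in place. 5 ppages; refcounts: pp0:1 pp1:2 pp2:1 pp3:1 pp4:1
P0: v0 -> pp3 = 178
P1: v0 -> pp0 = 47
P2: v0 -> pp4 = 129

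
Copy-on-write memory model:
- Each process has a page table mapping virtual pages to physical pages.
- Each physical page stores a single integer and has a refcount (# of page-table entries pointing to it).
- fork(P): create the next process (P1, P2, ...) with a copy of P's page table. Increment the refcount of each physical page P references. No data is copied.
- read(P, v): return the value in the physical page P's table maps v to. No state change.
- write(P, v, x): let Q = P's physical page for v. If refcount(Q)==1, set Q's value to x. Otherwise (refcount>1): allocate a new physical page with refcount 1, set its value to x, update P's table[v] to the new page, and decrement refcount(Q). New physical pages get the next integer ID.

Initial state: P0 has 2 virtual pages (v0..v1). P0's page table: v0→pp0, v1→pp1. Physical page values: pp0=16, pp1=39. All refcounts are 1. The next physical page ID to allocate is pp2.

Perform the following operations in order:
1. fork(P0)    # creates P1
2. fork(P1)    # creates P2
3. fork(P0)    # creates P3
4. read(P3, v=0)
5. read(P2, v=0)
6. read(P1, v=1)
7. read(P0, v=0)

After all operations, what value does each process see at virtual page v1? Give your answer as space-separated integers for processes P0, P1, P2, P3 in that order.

Op 1: fork(P0) -> P1. 2 ppages; refcounts: pp0:2 pp1:2
Op 2: fork(P1) -> P2. 2 ppages; refcounts: pp0:3 pp1:3
Op 3: fork(P0) -> P3. 2 ppages; refcounts: pp0:4 pp1:4
Op 4: read(P3, v0) -> 16. No state change.
Op 5: read(P2, v0) -> 16. No state change.
Op 6: read(P1, v1) -> 39. No state change.
Op 7: read(P0, v0) -> 16. No state change.
P0: v1 -> pp1 = 39
P1: v1 -> pp1 = 39
P2: v1 -> pp1 = 39
P3: v1 -> pp1 = 39

Answer: 39 39 39 39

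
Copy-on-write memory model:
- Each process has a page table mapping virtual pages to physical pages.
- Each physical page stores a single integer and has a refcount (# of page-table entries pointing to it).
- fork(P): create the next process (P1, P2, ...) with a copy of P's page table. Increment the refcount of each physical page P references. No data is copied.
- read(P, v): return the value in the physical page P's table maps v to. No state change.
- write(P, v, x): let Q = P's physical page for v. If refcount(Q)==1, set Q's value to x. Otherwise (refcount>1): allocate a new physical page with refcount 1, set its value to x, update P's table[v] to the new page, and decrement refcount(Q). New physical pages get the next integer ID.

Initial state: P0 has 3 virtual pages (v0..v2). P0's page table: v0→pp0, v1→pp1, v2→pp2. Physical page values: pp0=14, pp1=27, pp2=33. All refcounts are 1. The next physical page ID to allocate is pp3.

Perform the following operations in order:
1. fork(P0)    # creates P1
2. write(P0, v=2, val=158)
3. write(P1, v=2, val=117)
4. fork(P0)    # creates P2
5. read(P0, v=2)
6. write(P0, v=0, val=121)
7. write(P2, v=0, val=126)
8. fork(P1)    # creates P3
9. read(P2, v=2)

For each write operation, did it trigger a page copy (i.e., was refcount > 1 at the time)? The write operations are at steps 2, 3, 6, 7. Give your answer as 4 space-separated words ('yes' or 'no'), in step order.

Op 1: fork(P0) -> P1. 3 ppages; refcounts: pp0:2 pp1:2 pp2:2
Op 2: write(P0, v2, 158). refcount(pp2)=2>1 -> COPY to pp3. 4 ppages; refcounts: pp0:2 pp1:2 pp2:1 pp3:1
Op 3: write(P1, v2, 117). refcount(pp2)=1 -> write in place. 4 ppages; refcounts: pp0:2 pp1:2 pp2:1 pp3:1
Op 4: fork(P0) -> P2. 4 ppages; refcounts: pp0:3 pp1:3 pp2:1 pp3:2
Op 5: read(P0, v2) -> 158. No state change.
Op 6: write(P0, v0, 121). refcount(pp0)=3>1 -> COPY to pp4. 5 ppages; refcounts: pp0:2 pp1:3 pp2:1 pp3:2 pp4:1
Op 7: write(P2, v0, 126). refcount(pp0)=2>1 -> COPY to pp5. 6 ppages; refcounts: pp0:1 pp1:3 pp2:1 pp3:2 pp4:1 pp5:1
Op 8: fork(P1) -> P3. 6 ppages; refcounts: pp0:2 pp1:4 pp2:2 pp3:2 pp4:1 pp5:1
Op 9: read(P2, v2) -> 158. No state change.

yes no yes yes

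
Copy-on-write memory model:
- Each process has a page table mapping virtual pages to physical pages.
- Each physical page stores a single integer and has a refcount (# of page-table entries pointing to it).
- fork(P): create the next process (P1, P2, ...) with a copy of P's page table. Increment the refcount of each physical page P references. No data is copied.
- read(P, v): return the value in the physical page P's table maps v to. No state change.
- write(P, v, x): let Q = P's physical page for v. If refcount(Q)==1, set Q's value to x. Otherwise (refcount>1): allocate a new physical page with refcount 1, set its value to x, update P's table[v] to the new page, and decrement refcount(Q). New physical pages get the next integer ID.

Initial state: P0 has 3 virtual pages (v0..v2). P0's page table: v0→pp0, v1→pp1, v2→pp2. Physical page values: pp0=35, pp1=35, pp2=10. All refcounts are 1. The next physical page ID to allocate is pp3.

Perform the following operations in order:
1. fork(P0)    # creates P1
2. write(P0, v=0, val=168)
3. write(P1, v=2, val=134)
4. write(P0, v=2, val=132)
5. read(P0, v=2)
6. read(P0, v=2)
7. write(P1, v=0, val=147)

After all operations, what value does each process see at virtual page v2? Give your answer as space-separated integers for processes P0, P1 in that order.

Answer: 132 134

Derivation:
Op 1: fork(P0) -> P1. 3 ppages; refcounts: pp0:2 pp1:2 pp2:2
Op 2: write(P0, v0, 168). refcount(pp0)=2>1 -> COPY to pp3. 4 ppages; refcounts: pp0:1 pp1:2 pp2:2 pp3:1
Op 3: write(P1, v2, 134). refcount(pp2)=2>1 -> COPY to pp4. 5 ppages; refcounts: pp0:1 pp1:2 pp2:1 pp3:1 pp4:1
Op 4: write(P0, v2, 132). refcount(pp2)=1 -> write in place. 5 ppages; refcounts: pp0:1 pp1:2 pp2:1 pp3:1 pp4:1
Op 5: read(P0, v2) -> 132. No state change.
Op 6: read(P0, v2) -> 132. No state change.
Op 7: write(P1, v0, 147). refcount(pp0)=1 -> write in place. 5 ppages; refcounts: pp0:1 pp1:2 pp2:1 pp3:1 pp4:1
P0: v2 -> pp2 = 132
P1: v2 -> pp4 = 134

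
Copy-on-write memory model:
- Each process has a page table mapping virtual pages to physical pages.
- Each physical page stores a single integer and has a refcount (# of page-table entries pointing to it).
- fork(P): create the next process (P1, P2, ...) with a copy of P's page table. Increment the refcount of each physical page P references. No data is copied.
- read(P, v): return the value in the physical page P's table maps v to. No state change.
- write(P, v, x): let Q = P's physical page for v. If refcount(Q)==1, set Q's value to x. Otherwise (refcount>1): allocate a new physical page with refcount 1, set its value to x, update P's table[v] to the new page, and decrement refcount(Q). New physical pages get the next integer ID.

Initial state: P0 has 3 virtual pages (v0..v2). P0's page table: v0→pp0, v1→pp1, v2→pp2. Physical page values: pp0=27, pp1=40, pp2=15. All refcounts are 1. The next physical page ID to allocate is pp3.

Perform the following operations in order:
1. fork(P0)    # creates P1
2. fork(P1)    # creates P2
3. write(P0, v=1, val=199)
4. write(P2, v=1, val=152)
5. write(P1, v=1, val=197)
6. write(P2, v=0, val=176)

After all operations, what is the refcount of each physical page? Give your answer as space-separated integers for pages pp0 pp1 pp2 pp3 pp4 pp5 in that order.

Op 1: fork(P0) -> P1. 3 ppages; refcounts: pp0:2 pp1:2 pp2:2
Op 2: fork(P1) -> P2. 3 ppages; refcounts: pp0:3 pp1:3 pp2:3
Op 3: write(P0, v1, 199). refcount(pp1)=3>1 -> COPY to pp3. 4 ppages; refcounts: pp0:3 pp1:2 pp2:3 pp3:1
Op 4: write(P2, v1, 152). refcount(pp1)=2>1 -> COPY to pp4. 5 ppages; refcounts: pp0:3 pp1:1 pp2:3 pp3:1 pp4:1
Op 5: write(P1, v1, 197). refcount(pp1)=1 -> write in place. 5 ppages; refcounts: pp0:3 pp1:1 pp2:3 pp3:1 pp4:1
Op 6: write(P2, v0, 176). refcount(pp0)=3>1 -> COPY to pp5. 6 ppages; refcounts: pp0:2 pp1:1 pp2:3 pp3:1 pp4:1 pp5:1

Answer: 2 1 3 1 1 1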